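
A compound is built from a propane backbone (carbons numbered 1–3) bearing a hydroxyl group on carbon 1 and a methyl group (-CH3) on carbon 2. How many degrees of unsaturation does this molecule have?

Atom tally by fragment:
  HOCH2 → C:1 H:3 O:1
  CH(CH3) → C:2 H:4
  CH3 → C:1 H:3
Element totals:
  C: 4
  H: 10
  O: 1
Molecular formula: C4H10O.
DoU = (2C + 2 + N − H − X) / 2 = (2·4 + 2 + 0 − 10 − 0) / 2 = 0.

0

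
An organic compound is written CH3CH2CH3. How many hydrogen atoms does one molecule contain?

Atom tally by fragment:
  CH3 → C:1 H:3
  CH2 → C:1 H:2
  CH3 → C:1 H:3
Element totals:
  C: 3
  H: 8

8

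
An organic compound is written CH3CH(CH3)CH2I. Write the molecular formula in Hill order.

C4H9I

Element totals:
  C: 4
  H: 9
  I: 1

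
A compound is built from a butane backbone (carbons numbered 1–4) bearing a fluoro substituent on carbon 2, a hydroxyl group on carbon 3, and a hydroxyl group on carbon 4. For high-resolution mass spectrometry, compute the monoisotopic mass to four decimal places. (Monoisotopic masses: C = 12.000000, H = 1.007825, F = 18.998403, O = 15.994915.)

Atom tally by fragment:
  CH3 → C:1 H:3
  CH(F) → C:1 H:1 F:1
  CH(OH) → C:1 H:2 O:1
  CH2OH → C:1 H:3 O:1
Element totals:
  C: 4
  H: 9
  F: 1
  O: 2
Molecular formula: C4H9FO2.
  M = 4(12.0) + 9(1.007825) + 18.998403 + 2(15.994915)
    = 48.000000 + 9.070425 + 18.998403 + 31.989830 = 108.058658

108.0587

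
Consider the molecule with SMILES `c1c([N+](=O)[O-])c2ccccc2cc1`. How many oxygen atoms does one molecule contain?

2

Atom tally by fragment:
  naphthalene ring system core → C:10 H:8
  (− 1 ring H displaced by substituents)
  + NO2 → N:1 O:2
Element totals:
  C: 10
  H: 7
  N: 1
  O: 2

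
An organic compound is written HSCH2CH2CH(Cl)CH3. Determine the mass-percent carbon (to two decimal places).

Atom tally by fragment:
  HSCH2 → C:1 H:3 S:1
  CH2 → C:1 H:2
  CH(Cl) → C:1 H:1 Cl:1
  CH3 → C:1 H:3
Element totals:
  C: 4
  H: 9
  Cl: 1
  S: 1
Molecular formula: C4H9ClS.
Molar mass = 124.626 g/mol.
Mass from C: 4 × 12.011 = 48.044 g/mol.
%C = 48.044 / 124.626 × 100 = 38.55%.

38.55%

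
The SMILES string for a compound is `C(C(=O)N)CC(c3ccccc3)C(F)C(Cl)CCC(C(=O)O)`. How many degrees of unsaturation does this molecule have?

6

Atom tally by fragment:
  H2NOCCH2 → C:2 H:4 O:1 N:1
  CH2 → C:1 H:2
  CH(C6H5) → C:7 H:6
  CH(F) → C:1 H:1 F:1
  CH(Cl) → C:1 H:1 Cl:1
  CH2 → C:1 H:2
  CH2 → C:1 H:2
  CH2COOH → C:2 H:3 O:2
Element totals:
  C: 16
  H: 21
  Cl: 1
  F: 1
  N: 1
  O: 3
Molecular formula: C16H21ClFNO3.
DoU = (2C + 2 + N − H − X) / 2 = (2·16 + 2 + 1 − 21 − 2) / 2 = 6.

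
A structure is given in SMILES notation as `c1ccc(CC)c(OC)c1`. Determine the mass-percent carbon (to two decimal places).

79.37%

Atom tally by fragment:
  benzene ring core → C:6 H:6
  (− 2 ring H displaced by substituents)
  + C2H5 → C:2 H:5
  + OCH3 → C:1 H:3 O:1
Element totals:
  C: 9
  H: 12
  O: 1
Molecular formula: C9H12O.
Molar mass = 136.194 g/mol.
Mass from C: 9 × 12.011 = 108.099 g/mol.
%C = 108.099 / 136.194 × 100 = 79.37%.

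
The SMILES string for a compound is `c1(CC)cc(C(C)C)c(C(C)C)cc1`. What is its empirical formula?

Atom tally by fragment:
  benzene ring core → C:6 H:6
  (− 3 ring H displaced by substituents)
  + C2H5 → C:2 H:5
  + CH(CH3)2 → C:3 H:7
  + CH(CH3)2 → C:3 H:7
Element totals:
  C: 14
  H: 22
Molecular formula: C14H22.
gcd of subscripts = 2; dividing each by 2:
  C: 14/2 = 7
  H: 22/2 = 11

C7H11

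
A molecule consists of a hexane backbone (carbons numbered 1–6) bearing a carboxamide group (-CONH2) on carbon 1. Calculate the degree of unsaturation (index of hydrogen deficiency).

Atom tally by fragment:
  H2NOCCH2 → C:2 H:4 O:1 N:1
  CH2 → C:1 H:2
  CH2 → C:1 H:2
  CH2 → C:1 H:2
  CH2 → C:1 H:2
  CH3 → C:1 H:3
Element totals:
  C: 7
  H: 15
  N: 1
  O: 1
Molecular formula: C7H15NO.
DoU = (2C + 2 + N − H − X) / 2 = (2·7 + 2 + 1 − 15 − 0) / 2 = 1.

1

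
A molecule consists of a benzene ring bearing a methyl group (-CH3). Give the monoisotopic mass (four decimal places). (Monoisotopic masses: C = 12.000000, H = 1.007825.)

92.0626

Atom tally by fragment:
  benzene ring core → C:6 H:6
  (− 1 ring H displaced by substituents)
  + CH3 → C:1 H:3
Element totals:
  C: 7
  H: 8
Molecular formula: C7H8.
  M = 7(12.0) + 8(1.007825)
    = 84.000000 + 8.062600 = 92.062600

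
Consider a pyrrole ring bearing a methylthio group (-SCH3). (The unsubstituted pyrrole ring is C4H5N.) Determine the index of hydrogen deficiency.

Atom tally by fragment:
  pyrrole ring core → C:4 H:5 N:1
  (− 1 ring H displaced by substituents)
  + SCH3 → C:1 H:3 S:1
Element totals:
  C: 5
  H: 7
  N: 1
  S: 1
Molecular formula: C5H7NS.
DoU = (2C + 2 + N − H − X) / 2 = (2·5 + 2 + 1 − 7 − 0) / 2 = 3.

3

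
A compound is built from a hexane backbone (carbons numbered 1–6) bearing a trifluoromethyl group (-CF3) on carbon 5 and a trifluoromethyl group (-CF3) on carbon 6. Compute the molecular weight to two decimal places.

Atom tally by fragment:
  CH3 → C:1 H:3
  CH2 → C:1 H:2
  CH2 → C:1 H:2
  CH2 → C:1 H:2
  CH(CF3) → C:2 H:1 F:3
  CH2CF3 → C:2 H:2 F:3
Element totals:
  C: 8
  H: 12
  F: 6
Molecular formula: C8H12F6.
  M = 8(12.011) + 12(1.008) + 6(18.998)
    = 96.088 + 12.096 + 113.988 = 222.172

222.17 g/mol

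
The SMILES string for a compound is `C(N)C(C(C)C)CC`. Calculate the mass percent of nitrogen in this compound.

Atom tally by fragment:
  H2NCH2 → C:1 H:4 N:1
  CH(CH(CH3)2) → C:4 H:8
  CH2 → C:1 H:2
  CH3 → C:1 H:3
Element totals:
  C: 7
  H: 17
  N: 1
Molecular formula: C7H17N.
Molar mass = 115.220 g/mol.
Mass from N: 1 × 14.007 = 14.007 g/mol.
%N = 14.007 / 115.220 × 100 = 12.16%.

12.16%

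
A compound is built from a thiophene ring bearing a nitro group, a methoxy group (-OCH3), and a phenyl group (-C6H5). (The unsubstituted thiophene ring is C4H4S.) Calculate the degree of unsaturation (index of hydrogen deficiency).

8

Atom tally by fragment:
  thiophene ring core → C:4 H:4 S:1
  (− 3 ring H displaced by substituents)
  + NO2 → N:1 O:2
  + OCH3 → C:1 H:3 O:1
  + C6H5 → C:6 H:5
Element totals:
  C: 11
  H: 9
  N: 1
  O: 3
  S: 1
Molecular formula: C11H9NO3S.
DoU = (2C + 2 + N − H − X) / 2 = (2·11 + 2 + 1 − 9 − 0) / 2 = 8.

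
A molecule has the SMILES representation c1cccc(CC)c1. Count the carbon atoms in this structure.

8

Atom tally by fragment:
  benzene ring core → C:6 H:6
  (− 1 ring H displaced by substituents)
  + C2H5 → C:2 H:5
Element totals:
  C: 8
  H: 10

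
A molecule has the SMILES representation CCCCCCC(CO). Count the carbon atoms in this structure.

Atom tally by fragment:
  CH3 → C:1 H:3
  CH2 → C:1 H:2
  CH2 → C:1 H:2
  CH2 → C:1 H:2
  CH2 → C:1 H:2
  CH2 → C:1 H:2
  CH2CH2OH → C:2 H:5 O:1
Element totals:
  C: 8
  H: 18
  O: 1

8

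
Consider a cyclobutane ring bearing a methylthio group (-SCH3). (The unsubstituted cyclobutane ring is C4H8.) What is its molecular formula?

Atom tally by fragment:
  cyclobutane ring core → C:4 H:8
  (− 1 ring H displaced by substituents)
  + SCH3 → C:1 H:3 S:1
Element totals:
  C: 5
  H: 10
  S: 1

C5H10S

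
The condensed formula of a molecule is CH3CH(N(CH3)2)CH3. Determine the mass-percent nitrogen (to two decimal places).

Element totals:
  C: 5
  H: 13
  N: 1
Molecular formula: C5H13N.
Molar mass = 87.166 g/mol.
Mass from N: 1 × 14.007 = 14.007 g/mol.
%N = 14.007 / 87.166 × 100 = 16.07%.

16.07%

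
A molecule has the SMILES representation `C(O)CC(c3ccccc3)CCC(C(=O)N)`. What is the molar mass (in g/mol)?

221.30 g/mol

Atom tally by fragment:
  HOCH2 → C:1 H:3 O:1
  CH2 → C:1 H:2
  CH(C6H5) → C:7 H:6
  CH2 → C:1 H:2
  CH2 → C:1 H:2
  CH2CONH2 → C:2 H:4 O:1 N:1
Element totals:
  C: 13
  H: 19
  N: 1
  O: 2
Molecular formula: C13H19NO2.
  M = 13(12.011) + 19(1.008) + 14.007 + 2(15.999)
    = 156.143 + 19.152 + 14.007 + 31.998 = 221.300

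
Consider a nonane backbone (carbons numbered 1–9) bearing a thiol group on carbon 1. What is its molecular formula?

Atom tally by fragment:
  HSCH2 → C:1 H:3 S:1
  CH2 → C:1 H:2
  CH2 → C:1 H:2
  CH2 → C:1 H:2
  CH2 → C:1 H:2
  CH2 → C:1 H:2
  CH2 → C:1 H:2
  CH2 → C:1 H:2
  CH3 → C:1 H:3
Element totals:
  C: 9
  H: 20
  S: 1

C9H20S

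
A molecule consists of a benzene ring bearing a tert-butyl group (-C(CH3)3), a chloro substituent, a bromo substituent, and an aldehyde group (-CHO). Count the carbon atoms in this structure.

11

Atom tally by fragment:
  benzene ring core → C:6 H:6
  (− 4 ring H displaced by substituents)
  + C(CH3)3 → C:4 H:9
  + Cl → Cl:1
  + Br → Br:1
  + CHO → C:1 H:1 O:1
Element totals:
  C: 11
  H: 12
  Br: 1
  Cl: 1
  O: 1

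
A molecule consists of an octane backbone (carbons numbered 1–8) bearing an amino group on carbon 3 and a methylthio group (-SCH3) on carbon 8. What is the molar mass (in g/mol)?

175.33 g/mol

Atom tally by fragment:
  CH3 → C:1 H:3
  CH2 → C:1 H:2
  CH(NH2) → C:1 H:3 N:1
  CH2 → C:1 H:2
  CH2 → C:1 H:2
  CH2 → C:1 H:2
  CH2 → C:1 H:2
  CH2SCH3 → C:2 H:5 S:1
Element totals:
  C: 9
  H: 21
  N: 1
  S: 1
Molecular formula: C9H21NS.
  M = 9(12.011) + 21(1.008) + 14.007 + 32.06
    = 108.099 + 21.168 + 14.007 + 32.060 = 175.334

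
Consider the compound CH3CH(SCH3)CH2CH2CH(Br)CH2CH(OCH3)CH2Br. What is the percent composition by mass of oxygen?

Element totals:
  C: 10
  H: 20
  Br: 2
  O: 1
  S: 1
Molecular formula: C10H20Br2OS.
Molar mass = 348.137 g/mol.
Mass from O: 1 × 15.999 = 15.999 g/mol.
%O = 15.999 / 348.137 × 100 = 4.60%.

4.60%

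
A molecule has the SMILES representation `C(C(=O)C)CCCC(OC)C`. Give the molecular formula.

C9H18O2

Atom tally by fragment:
  CH3COCH2 → C:3 H:5 O:1
  CH2 → C:1 H:2
  CH2 → C:1 H:2
  CH2 → C:1 H:2
  CH(OCH3) → C:2 H:4 O:1
  CH3 → C:1 H:3
Element totals:
  C: 9
  H: 18
  O: 2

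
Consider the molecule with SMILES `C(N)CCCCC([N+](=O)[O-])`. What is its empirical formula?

Atom tally by fragment:
  H2NCH2 → C:1 H:4 N:1
  CH2 → C:1 H:2
  CH2 → C:1 H:2
  CH2 → C:1 H:2
  CH2 → C:1 H:2
  CH2NO2 → C:1 H:2 N:1 O:2
Element totals:
  C: 6
  H: 14
  N: 2
  O: 2
Molecular formula: C6H14N2O2.
gcd of subscripts = 2; dividing each by 2:
  C: 6/2 = 3
  H: 14/2 = 7
  N: 2/2 = 1
  O: 2/2 = 1

C3H7NO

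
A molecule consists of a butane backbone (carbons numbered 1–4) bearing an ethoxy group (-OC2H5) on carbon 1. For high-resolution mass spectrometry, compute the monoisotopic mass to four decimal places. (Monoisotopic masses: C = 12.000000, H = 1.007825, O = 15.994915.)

Atom tally by fragment:
  C2H5OCH2 → C:3 H:7 O:1
  CH2 → C:1 H:2
  CH2 → C:1 H:2
  CH3 → C:1 H:3
Element totals:
  C: 6
  H: 14
  O: 1
Molecular formula: C6H14O.
  M = 6(12.0) + 14(1.007825) + 15.994915
    = 72.000000 + 14.109550 + 15.994915 = 102.104465

102.1045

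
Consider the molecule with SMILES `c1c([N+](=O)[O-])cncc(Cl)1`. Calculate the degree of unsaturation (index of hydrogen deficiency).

5

Atom tally by fragment:
  pyridine ring core → C:5 H:5 N:1
  (− 2 ring H displaced by substituents)
  + NO2 → N:1 O:2
  + Cl → Cl:1
Element totals:
  C: 5
  H: 3
  Cl: 1
  N: 2
  O: 2
Molecular formula: C5H3ClN2O2.
DoU = (2C + 2 + N − H − X) / 2 = (2·5 + 2 + 2 − 3 − 1) / 2 = 5.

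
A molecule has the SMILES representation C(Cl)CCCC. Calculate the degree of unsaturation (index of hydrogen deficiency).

0

Atom tally by fragment:
  ClCH2 → C:1 H:2 Cl:1
  CH2 → C:1 H:2
  CH2 → C:1 H:2
  CH2 → C:1 H:2
  CH3 → C:1 H:3
Element totals:
  C: 5
  H: 11
  Cl: 1
Molecular formula: C5H11Cl.
DoU = (2C + 2 + N − H − X) / 2 = (2·5 + 2 + 0 − 11 − 1) / 2 = 0.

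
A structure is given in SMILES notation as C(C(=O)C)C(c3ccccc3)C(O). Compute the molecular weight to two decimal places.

178.23 g/mol

Atom tally by fragment:
  CH3COCH2 → C:3 H:5 O:1
  CH(C6H5) → C:7 H:6
  CH2OH → C:1 H:3 O:1
Element totals:
  C: 11
  H: 14
  O: 2
Molecular formula: C11H14O2.
  M = 11(12.011) + 14(1.008) + 2(15.999)
    = 132.121 + 14.112 + 31.998 = 178.231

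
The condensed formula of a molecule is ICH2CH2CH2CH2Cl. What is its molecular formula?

Element totals:
  C: 4
  H: 8
  Cl: 1
  I: 1

C4H8ClI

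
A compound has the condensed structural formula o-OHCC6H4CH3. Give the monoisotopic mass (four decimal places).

Atom tally by fragment:
  benzene ring core → C:6 H:6
  (− 2 ring H displaced by substituents)
  + CHO → C:1 H:1 O:1
  + CH3 → C:1 H:3
Element totals:
  C: 8
  H: 8
  O: 1
Molecular formula: C8H8O.
  M = 8(12.0) + 8(1.007825) + 15.994915
    = 96.000000 + 8.062600 + 15.994915 = 120.057515

120.0575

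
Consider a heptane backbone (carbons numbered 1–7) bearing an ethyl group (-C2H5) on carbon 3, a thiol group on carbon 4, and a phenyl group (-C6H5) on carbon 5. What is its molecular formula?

Atom tally by fragment:
  CH3 → C:1 H:3
  CH2 → C:1 H:2
  CH(C2H5) → C:3 H:6
  CH(SH) → C:1 H:2 S:1
  CH(C6H5) → C:7 H:6
  CH2 → C:1 H:2
  CH3 → C:1 H:3
Element totals:
  C: 15
  H: 24
  S: 1

C15H24S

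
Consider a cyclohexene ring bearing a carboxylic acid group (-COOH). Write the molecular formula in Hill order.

Atom tally by fragment:
  cyclohexene ring core → C:6 H:10
  (− 1 ring H displaced by substituents)
  + COOH → C:1 H:1 O:2
Element totals:
  C: 7
  H: 10
  O: 2

C7H10O2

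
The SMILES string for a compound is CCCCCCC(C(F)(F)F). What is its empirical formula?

Atom tally by fragment:
  CH3 → C:1 H:3
  CH2 → C:1 H:2
  CH2 → C:1 H:2
  CH2 → C:1 H:2
  CH2 → C:1 H:2
  CH2 → C:1 H:2
  CH2CF3 → C:2 H:2 F:3
Element totals:
  C: 8
  H: 15
  F: 3
Molecular formula: C8H15F3.
gcd of subscripts (8, 3, 15) = 1, so the empirical formula equals the molecular formula.

C8H15F3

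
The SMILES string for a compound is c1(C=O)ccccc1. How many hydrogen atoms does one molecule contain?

6

Atom tally by fragment:
  benzene ring core → C:6 H:6
  (− 1 ring H displaced by substituents)
  + CHO → C:1 H:1 O:1
Element totals:
  C: 7
  H: 6
  O: 1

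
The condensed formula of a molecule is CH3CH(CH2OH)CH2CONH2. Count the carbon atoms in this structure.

5

Atom tally by fragment:
  CH3 → C:1 H:3
  CH(CH2OH) → C:2 H:4 O:1
  CH2CONH2 → C:2 H:4 O:1 N:1
Element totals:
  C: 5
  H: 11
  N: 1
  O: 2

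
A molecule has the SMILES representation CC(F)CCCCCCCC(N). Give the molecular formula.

Atom tally by fragment:
  CH3 → C:1 H:3
  CH(F) → C:1 H:1 F:1
  CH2 → C:1 H:2
  CH2 → C:1 H:2
  CH2 → C:1 H:2
  CH2 → C:1 H:2
  CH2 → C:1 H:2
  CH2 → C:1 H:2
  CH2 → C:1 H:2
  CH2NH2 → C:1 H:4 N:1
Element totals:
  C: 10
  H: 22
  F: 1
  N: 1

C10H22FN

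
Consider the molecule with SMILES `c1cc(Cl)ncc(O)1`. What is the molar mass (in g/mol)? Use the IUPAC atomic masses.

Atom tally by fragment:
  pyridine ring core → C:5 H:5 N:1
  (− 2 ring H displaced by substituents)
  + Cl → Cl:1
  + OH → O:1 H:1
Element totals:
  C: 5
  H: 4
  Cl: 1
  N: 1
  O: 1
Molecular formula: C5H4ClNO.
  M = 5(12.011) + 4(1.008) + 35.45 + 14.007 + 15.999
    = 60.055 + 4.032 + 35.450 + 14.007 + 15.999 = 129.543

129.54 g/mol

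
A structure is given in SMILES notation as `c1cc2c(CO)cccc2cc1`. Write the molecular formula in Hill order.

Atom tally by fragment:
  naphthalene ring system core → C:10 H:8
  (− 1 ring H displaced by substituents)
  + CH2OH → C:1 H:3 O:1
Element totals:
  C: 11
  H: 10
  O: 1

C11H10O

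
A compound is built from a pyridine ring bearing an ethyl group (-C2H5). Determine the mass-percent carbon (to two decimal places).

Atom tally by fragment:
  pyridine ring core → C:5 H:5 N:1
  (− 1 ring H displaced by substituents)
  + C2H5 → C:2 H:5
Element totals:
  C: 7
  H: 9
  N: 1
Molecular formula: C7H9N.
Molar mass = 107.156 g/mol.
Mass from C: 7 × 12.011 = 84.077 g/mol.
%C = 84.077 / 107.156 × 100 = 78.46%.

78.46%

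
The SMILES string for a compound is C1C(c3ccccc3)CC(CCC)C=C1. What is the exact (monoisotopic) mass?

200.1565

Atom tally by fragment:
  cyclohexene ring core → C:6 H:10
  (− 2 ring H displaced by substituents)
  + C6H5 → C:6 H:5
  + CH2CH2CH3 → C:3 H:7
Element totals:
  C: 15
  H: 20
Molecular formula: C15H20.
  M = 15(12.0) + 20(1.007825)
    = 180.000000 + 20.156500 = 200.156500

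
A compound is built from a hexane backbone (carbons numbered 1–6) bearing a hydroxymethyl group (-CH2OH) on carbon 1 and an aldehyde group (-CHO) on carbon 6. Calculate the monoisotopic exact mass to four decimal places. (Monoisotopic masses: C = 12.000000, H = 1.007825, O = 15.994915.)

144.1150

Atom tally by fragment:
  HOCH2CH2 → C:2 H:5 O:1
  CH2 → C:1 H:2
  CH2 → C:1 H:2
  CH2 → C:1 H:2
  CH2 → C:1 H:2
  CH2CHO → C:2 H:3 O:1
Element totals:
  C: 8
  H: 16
  O: 2
Molecular formula: C8H16O2.
  M = 8(12.0) + 16(1.007825) + 2(15.994915)
    = 96.000000 + 16.125200 + 31.989830 = 144.115030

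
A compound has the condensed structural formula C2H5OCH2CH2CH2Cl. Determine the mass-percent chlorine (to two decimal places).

Element totals:
  C: 5
  H: 11
  Cl: 1
  O: 1
Molecular formula: C5H11ClO.
Molar mass = 122.592 g/mol.
Mass from Cl: 1 × 35.45 = 35.450 g/mol.
%Cl = 35.450 / 122.592 × 100 = 28.92%.

28.92%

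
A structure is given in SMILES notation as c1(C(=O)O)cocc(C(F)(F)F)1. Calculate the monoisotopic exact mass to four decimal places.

180.0034

Atom tally by fragment:
  furan ring core → C:4 H:4 O:1
  (− 2 ring H displaced by substituents)
  + COOH → C:1 H:1 O:2
  + CF3 → C:1 F:3
Element totals:
  C: 6
  H: 3
  F: 3
  O: 3
Molecular formula: C6H3F3O3.
  M = 6(12.0) + 3(1.007825) + 3(18.998403) + 3(15.994915)
    = 72.000000 + 3.023475 + 56.995209 + 47.984745 = 180.003429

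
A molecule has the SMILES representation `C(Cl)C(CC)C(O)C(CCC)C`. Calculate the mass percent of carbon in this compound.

62.32%

Atom tally by fragment:
  ClCH2 → C:1 H:2 Cl:1
  CH(C2H5) → C:3 H:6
  CH(OH) → C:1 H:2 O:1
  CH(CH2CH2CH3) → C:4 H:8
  CH3 → C:1 H:3
Element totals:
  C: 10
  H: 21
  Cl: 1
  O: 1
Molecular formula: C10H21ClO.
Molar mass = 192.727 g/mol.
Mass from C: 10 × 12.011 = 120.110 g/mol.
%C = 120.110 / 192.727 × 100 = 62.32%.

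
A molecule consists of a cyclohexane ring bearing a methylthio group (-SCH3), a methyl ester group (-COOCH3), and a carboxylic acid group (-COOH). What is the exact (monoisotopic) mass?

Atom tally by fragment:
  cyclohexane ring core → C:6 H:12
  (− 3 ring H displaced by substituents)
  + SCH3 → C:1 H:3 S:1
  + COOCH3 → C:2 H:3 O:2
  + COOH → C:1 H:1 O:2
Element totals:
  C: 10
  H: 16
  O: 4
  S: 1
Molecular formula: C10H16O4S.
  M = 10(12.0) + 16(1.007825) + 4(15.994915) + 31.972071
    = 120.000000 + 16.125200 + 63.979660 + 31.972071 = 232.076931

232.0769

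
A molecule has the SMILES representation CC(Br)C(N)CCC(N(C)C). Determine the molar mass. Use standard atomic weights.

223.16 g/mol

Atom tally by fragment:
  CH3 → C:1 H:3
  CH(Br) → C:1 H:1 Br:1
  CH(NH2) → C:1 H:3 N:1
  CH2 → C:1 H:2
  CH2 → C:1 H:2
  CH2N(CH3)2 → C:3 H:8 N:1
Element totals:
  C: 8
  H: 19
  Br: 1
  N: 2
Molecular formula: C8H19BrN2.
  M = 8(12.011) + 19(1.008) + 79.904 + 2(14.007)
    = 96.088 + 19.152 + 79.904 + 28.014 = 223.158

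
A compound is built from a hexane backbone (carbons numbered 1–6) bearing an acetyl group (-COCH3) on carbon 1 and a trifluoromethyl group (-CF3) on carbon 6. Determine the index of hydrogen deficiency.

Atom tally by fragment:
  CH3COCH2 → C:3 H:5 O:1
  CH2 → C:1 H:2
  CH2 → C:1 H:2
  CH2 → C:1 H:2
  CH2 → C:1 H:2
  CH2CF3 → C:2 H:2 F:3
Element totals:
  C: 9
  H: 15
  F: 3
  O: 1
Molecular formula: C9H15F3O.
DoU = (2C + 2 + N − H − X) / 2 = (2·9 + 2 + 0 − 15 − 3) / 2 = 1.

1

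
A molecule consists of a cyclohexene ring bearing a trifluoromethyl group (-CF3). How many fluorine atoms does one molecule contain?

Atom tally by fragment:
  cyclohexene ring core → C:6 H:10
  (− 1 ring H displaced by substituents)
  + CF3 → C:1 F:3
Element totals:
  C: 7
  H: 9
  F: 3

3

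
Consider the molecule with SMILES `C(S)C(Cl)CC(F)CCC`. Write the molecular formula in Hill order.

C7H14ClFS

Atom tally by fragment:
  HSCH2 → C:1 H:3 S:1
  CH(Cl) → C:1 H:1 Cl:1
  CH2 → C:1 H:2
  CH(F) → C:1 H:1 F:1
  CH2 → C:1 H:2
  CH2 → C:1 H:2
  CH3 → C:1 H:3
Element totals:
  C: 7
  H: 14
  Cl: 1
  F: 1
  S: 1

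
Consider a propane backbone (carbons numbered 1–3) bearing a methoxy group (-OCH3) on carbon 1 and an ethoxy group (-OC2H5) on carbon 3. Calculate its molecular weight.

Atom tally by fragment:
  CH3OCH2 → C:2 H:5 O:1
  CH2 → C:1 H:2
  CH2OC2H5 → C:3 H:7 O:1
Element totals:
  C: 6
  H: 14
  O: 2
Molecular formula: C6H14O2.
  M = 6(12.011) + 14(1.008) + 2(15.999)
    = 72.066 + 14.112 + 31.998 = 118.176

118.18 g/mol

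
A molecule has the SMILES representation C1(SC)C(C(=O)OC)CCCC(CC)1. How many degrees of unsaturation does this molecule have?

2

Atom tally by fragment:
  cyclohexane ring core → C:6 H:12
  (− 3 ring H displaced by substituents)
  + SCH3 → C:1 H:3 S:1
  + COOCH3 → C:2 H:3 O:2
  + C2H5 → C:2 H:5
Element totals:
  C: 11
  H: 20
  O: 2
  S: 1
Molecular formula: C11H20O2S.
DoU = (2C + 2 + N − H − X) / 2 = (2·11 + 2 + 0 − 20 − 0) / 2 = 2.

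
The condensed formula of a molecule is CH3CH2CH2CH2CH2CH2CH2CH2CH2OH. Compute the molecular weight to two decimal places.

Atom tally by fragment:
  CH3 → C:1 H:3
  CH2 → C:1 H:2
  CH2 → C:1 H:2
  CH2 → C:1 H:2
  CH2 → C:1 H:2
  CH2 → C:1 H:2
  CH2 → C:1 H:2
  CH2 → C:1 H:2
  CH2OH → C:1 H:3 O:1
Element totals:
  C: 9
  H: 20
  O: 1
Molecular formula: C9H20O.
  M = 9(12.011) + 20(1.008) + 15.999
    = 108.099 + 20.160 + 15.999 = 144.258

144.26 g/mol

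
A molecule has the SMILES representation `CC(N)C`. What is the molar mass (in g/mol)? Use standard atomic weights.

59.11 g/mol

Atom tally by fragment:
  CH3 → C:1 H:3
  CH(NH2) → C:1 H:3 N:1
  CH3 → C:1 H:3
Element totals:
  C: 3
  H: 9
  N: 1
Molecular formula: C3H9N.
  M = 3(12.011) + 9(1.008) + 14.007
    = 36.033 + 9.072 + 14.007 = 59.112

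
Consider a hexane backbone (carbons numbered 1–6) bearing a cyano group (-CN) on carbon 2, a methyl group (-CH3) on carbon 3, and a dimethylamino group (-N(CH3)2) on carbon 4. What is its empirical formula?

Atom tally by fragment:
  CH3 → C:1 H:3
  CH(CN) → C:2 H:1 N:1
  CH(CH3) → C:2 H:4
  CH(N(CH3)2) → C:3 H:7 N:1
  CH2 → C:1 H:2
  CH3 → C:1 H:3
Element totals:
  C: 10
  H: 20
  N: 2
Molecular formula: C10H20N2.
gcd of subscripts = 2; dividing each by 2:
  C: 10/2 = 5
  H: 20/2 = 10
  N: 2/2 = 1

C5H10N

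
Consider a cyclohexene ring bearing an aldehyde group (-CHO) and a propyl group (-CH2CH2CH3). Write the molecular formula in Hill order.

Atom tally by fragment:
  cyclohexene ring core → C:6 H:10
  (− 2 ring H displaced by substituents)
  + CHO → C:1 H:1 O:1
  + CH2CH2CH3 → C:3 H:7
Element totals:
  C: 10
  H: 16
  O: 1

C10H16O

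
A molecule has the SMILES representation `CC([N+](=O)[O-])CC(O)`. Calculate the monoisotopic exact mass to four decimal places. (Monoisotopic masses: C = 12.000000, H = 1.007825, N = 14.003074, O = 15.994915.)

119.0582

Atom tally by fragment:
  CH3 → C:1 H:3
  CH(NO2) → C:1 H:1 N:1 O:2
  CH2 → C:1 H:2
  CH2OH → C:1 H:3 O:1
Element totals:
  C: 4
  H: 9
  N: 1
  O: 3
Molecular formula: C4H9NO3.
  M = 4(12.0) + 9(1.007825) + 14.003074 + 3(15.994915)
    = 48.000000 + 9.070425 + 14.003074 + 47.984745 = 119.058244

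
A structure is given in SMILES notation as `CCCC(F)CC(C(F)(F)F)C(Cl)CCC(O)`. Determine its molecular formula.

Atom tally by fragment:
  CH3 → C:1 H:3
  CH2 → C:1 H:2
  CH2 → C:1 H:2
  CH(F) → C:1 H:1 F:1
  CH2 → C:1 H:2
  CH(CF3) → C:2 H:1 F:3
  CH(Cl) → C:1 H:1 Cl:1
  CH2 → C:1 H:2
  CH2 → C:1 H:2
  CH2OH → C:1 H:3 O:1
Element totals:
  C: 11
  H: 19
  Cl: 1
  F: 4
  O: 1

C11H19ClF4O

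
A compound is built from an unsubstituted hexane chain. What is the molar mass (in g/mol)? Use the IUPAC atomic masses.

86.18 g/mol

Atom tally by fragment:
  CH3 → C:1 H:3
  CH2 → C:1 H:2
  CH2 → C:1 H:2
  CH2 → C:1 H:2
  CH2 → C:1 H:2
  CH3 → C:1 H:3
Element totals:
  C: 6
  H: 14
Molecular formula: C6H14.
  M = 6(12.011) + 14(1.008)
    = 72.066 + 14.112 = 86.178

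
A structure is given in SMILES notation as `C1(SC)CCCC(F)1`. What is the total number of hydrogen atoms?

11

Atom tally by fragment:
  cyclopentane ring core → C:5 H:10
  (− 2 ring H displaced by substituents)
  + SCH3 → C:1 H:3 S:1
  + F → F:1
Element totals:
  C: 6
  H: 11
  F: 1
  S: 1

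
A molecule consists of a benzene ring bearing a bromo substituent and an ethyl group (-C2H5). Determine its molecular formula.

Atom tally by fragment:
  benzene ring core → C:6 H:6
  (− 2 ring H displaced by substituents)
  + Br → Br:1
  + C2H5 → C:2 H:5
Element totals:
  C: 8
  H: 9
  Br: 1

C8H9Br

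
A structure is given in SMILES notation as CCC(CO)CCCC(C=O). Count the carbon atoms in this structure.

Atom tally by fragment:
  CH3 → C:1 H:3
  CH2 → C:1 H:2
  CH(CH2OH) → C:2 H:4 O:1
  CH2 → C:1 H:2
  CH2 → C:1 H:2
  CH2 → C:1 H:2
  CH2CHO → C:2 H:3 O:1
Element totals:
  C: 9
  H: 18
  O: 2

9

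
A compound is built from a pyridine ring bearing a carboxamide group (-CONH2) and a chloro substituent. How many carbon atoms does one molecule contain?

Atom tally by fragment:
  pyridine ring core → C:5 H:5 N:1
  (− 2 ring H displaced by substituents)
  + CONH2 → C:1 H:2 O:1 N:1
  + Cl → Cl:1
Element totals:
  C: 6
  H: 5
  Cl: 1
  N: 2
  O: 1

6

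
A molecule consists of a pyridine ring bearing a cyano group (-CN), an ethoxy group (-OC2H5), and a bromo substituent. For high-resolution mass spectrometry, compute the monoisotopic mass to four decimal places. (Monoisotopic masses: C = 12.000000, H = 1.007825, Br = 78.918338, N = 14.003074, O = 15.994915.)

Atom tally by fragment:
  pyridine ring core → C:5 H:5 N:1
  (− 3 ring H displaced by substituents)
  + CN → C:1 N:1
  + OC2H5 → C:2 H:5 O:1
  + Br → Br:1
Element totals:
  C: 8
  H: 7
  Br: 1
  N: 2
  O: 1
Molecular formula: C8H7BrN2O.
  M = 8(12.0) + 7(1.007825) + 78.918338 + 2(14.003074) + 15.994915
    = 96.000000 + 7.054775 + 78.918338 + 28.006148 + 15.994915 = 225.974176

225.9742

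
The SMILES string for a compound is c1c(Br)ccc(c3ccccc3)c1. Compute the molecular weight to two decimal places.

233.11 g/mol

Atom tally by fragment:
  benzene ring core → C:6 H:6
  (− 2 ring H displaced by substituents)
  + Br → Br:1
  + C6H5 → C:6 H:5
Element totals:
  C: 12
  H: 9
  Br: 1
Molecular formula: C12H9Br.
  M = 12(12.011) + 9(1.008) + 79.904
    = 144.132 + 9.072 + 79.904 = 233.108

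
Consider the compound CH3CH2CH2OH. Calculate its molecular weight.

Element totals:
  C: 3
  H: 8
  O: 1
Molecular formula: C3H8O.
  M = 3(12.011) + 8(1.008) + 15.999
    = 36.033 + 8.064 + 15.999 = 60.096

60.10 g/mol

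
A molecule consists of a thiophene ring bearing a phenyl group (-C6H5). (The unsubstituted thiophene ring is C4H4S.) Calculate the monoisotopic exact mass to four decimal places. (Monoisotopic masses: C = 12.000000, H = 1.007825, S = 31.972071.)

Atom tally by fragment:
  thiophene ring core → C:4 H:4 S:1
  (− 1 ring H displaced by substituents)
  + C6H5 → C:6 H:5
Element totals:
  C: 10
  H: 8
  S: 1
Molecular formula: C10H8S.
  M = 10(12.0) + 8(1.007825) + 31.972071
    = 120.000000 + 8.062600 + 31.972071 = 160.034671

160.0347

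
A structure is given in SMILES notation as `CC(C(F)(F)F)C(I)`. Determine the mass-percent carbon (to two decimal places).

20.19%

Atom tally by fragment:
  CH3 → C:1 H:3
  CH(CF3) → C:2 H:1 F:3
  CH2I → C:1 H:2 I:1
Element totals:
  C: 4
  H: 6
  F: 3
  I: 1
Molecular formula: C4H6F3I.
Molar mass = 237.990 g/mol.
Mass from C: 4 × 12.011 = 48.044 g/mol.
%C = 48.044 / 237.990 × 100 = 20.19%.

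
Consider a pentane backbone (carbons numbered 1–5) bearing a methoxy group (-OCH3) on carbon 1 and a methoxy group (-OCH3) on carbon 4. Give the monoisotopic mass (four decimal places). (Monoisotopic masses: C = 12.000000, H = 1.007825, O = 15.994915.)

132.1150

Atom tally by fragment:
  CH3OCH2 → C:2 H:5 O:1
  CH2 → C:1 H:2
  CH2 → C:1 H:2
  CH(OCH3) → C:2 H:4 O:1
  CH3 → C:1 H:3
Element totals:
  C: 7
  H: 16
  O: 2
Molecular formula: C7H16O2.
  M = 7(12.0) + 16(1.007825) + 2(15.994915)
    = 84.000000 + 16.125200 + 31.989830 = 132.115030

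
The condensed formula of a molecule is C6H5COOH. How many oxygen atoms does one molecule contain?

Atom tally by fragment:
  benzene ring core → C:6 H:6
  (− 1 ring H displaced by substituents)
  + COOH → C:1 H:1 O:2
Element totals:
  C: 7
  H: 6
  O: 2

2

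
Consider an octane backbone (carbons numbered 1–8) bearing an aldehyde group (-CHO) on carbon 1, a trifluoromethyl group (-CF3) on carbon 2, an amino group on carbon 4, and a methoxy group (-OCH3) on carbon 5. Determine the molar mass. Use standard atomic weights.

255.28 g/mol

Atom tally by fragment:
  OHCCH2 → C:2 H:3 O:1
  CH(CF3) → C:2 H:1 F:3
  CH2 → C:1 H:2
  CH(NH2) → C:1 H:3 N:1
  CH(OCH3) → C:2 H:4 O:1
  CH2 → C:1 H:2
  CH2 → C:1 H:2
  CH3 → C:1 H:3
Element totals:
  C: 11
  H: 20
  F: 3
  N: 1
  O: 2
Molecular formula: C11H20F3NO2.
  M = 11(12.011) + 20(1.008) + 3(18.998) + 14.007 + 2(15.999)
    = 132.121 + 20.160 + 56.994 + 14.007 + 31.998 = 255.280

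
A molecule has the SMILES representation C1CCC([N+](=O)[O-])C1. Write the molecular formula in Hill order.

C5H9NO2

Atom tally by fragment:
  cyclopentane ring core → C:5 H:10
  (− 1 ring H displaced by substituents)
  + NO2 → N:1 O:2
Element totals:
  C: 5
  H: 9
  N: 1
  O: 2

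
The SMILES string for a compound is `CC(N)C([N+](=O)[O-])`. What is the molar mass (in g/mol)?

104.11 g/mol

Atom tally by fragment:
  CH3 → C:1 H:3
  CH(NH2) → C:1 H:3 N:1
  CH2NO2 → C:1 H:2 N:1 O:2
Element totals:
  C: 3
  H: 8
  N: 2
  O: 2
Molecular formula: C3H8N2O2.
  M = 3(12.011) + 8(1.008) + 2(14.007) + 2(15.999)
    = 36.033 + 8.064 + 28.014 + 31.998 = 104.109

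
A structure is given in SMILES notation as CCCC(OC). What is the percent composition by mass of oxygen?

Atom tally by fragment:
  CH3 → C:1 H:3
  CH2 → C:1 H:2
  CH2 → C:1 H:2
  CH2OCH3 → C:2 H:5 O:1
Element totals:
  C: 5
  H: 12
  O: 1
Molecular formula: C5H12O.
Molar mass = 88.150 g/mol.
Mass from O: 1 × 15.999 = 15.999 g/mol.
%O = 15.999 / 88.150 × 100 = 18.15%.

18.15%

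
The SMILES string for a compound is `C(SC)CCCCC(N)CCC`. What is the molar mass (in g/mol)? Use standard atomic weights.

189.36 g/mol

Atom tally by fragment:
  CH3SCH2 → C:2 H:5 S:1
  CH2 → C:1 H:2
  CH2 → C:1 H:2
  CH2 → C:1 H:2
  CH2 → C:1 H:2
  CH(NH2) → C:1 H:3 N:1
  CH2 → C:1 H:2
  CH2 → C:1 H:2
  CH3 → C:1 H:3
Element totals:
  C: 10
  H: 23
  N: 1
  S: 1
Molecular formula: C10H23NS.
  M = 10(12.011) + 23(1.008) + 14.007 + 32.06
    = 120.110 + 23.184 + 14.007 + 32.060 = 189.361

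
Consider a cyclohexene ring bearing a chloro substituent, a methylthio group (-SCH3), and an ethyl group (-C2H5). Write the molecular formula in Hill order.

Atom tally by fragment:
  cyclohexene ring core → C:6 H:10
  (− 3 ring H displaced by substituents)
  + Cl → Cl:1
  + SCH3 → C:1 H:3 S:1
  + C2H5 → C:2 H:5
Element totals:
  C: 9
  H: 15
  Cl: 1
  S: 1

C9H15ClS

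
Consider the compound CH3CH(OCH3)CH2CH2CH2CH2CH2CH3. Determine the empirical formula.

C9H20O

Atom tally by fragment:
  CH3 → C:1 H:3
  CH(OCH3) → C:2 H:4 O:1
  CH2 → C:1 H:2
  CH2 → C:1 H:2
  CH2 → C:1 H:2
  CH2 → C:1 H:2
  CH2 → C:1 H:2
  CH3 → C:1 H:3
Element totals:
  C: 9
  H: 20
  O: 1
Molecular formula: C9H20O.
gcd of subscripts (9, 20, 1) = 1, so the empirical formula equals the molecular formula.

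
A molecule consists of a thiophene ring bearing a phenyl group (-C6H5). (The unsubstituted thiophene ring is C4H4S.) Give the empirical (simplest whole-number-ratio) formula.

Atom tally by fragment:
  thiophene ring core → C:4 H:4 S:1
  (− 1 ring H displaced by substituents)
  + C6H5 → C:6 H:5
Element totals:
  C: 10
  H: 8
  S: 1
Molecular formula: C10H8S.
gcd of subscripts (10, 8, 1) = 1, so the empirical formula equals the molecular formula.

C10H8S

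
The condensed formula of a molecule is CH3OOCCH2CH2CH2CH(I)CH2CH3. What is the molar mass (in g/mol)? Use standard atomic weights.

Element totals:
  C: 8
  H: 15
  I: 1
  O: 2
Molecular formula: C8H15IO2.
  M = 8(12.011) + 15(1.008) + 126.904 + 2(15.999)
    = 96.088 + 15.120 + 126.904 + 31.998 = 270.110

270.11 g/mol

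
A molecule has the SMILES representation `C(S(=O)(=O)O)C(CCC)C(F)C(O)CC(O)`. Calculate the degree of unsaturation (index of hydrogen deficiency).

0

Atom tally by fragment:
  HO3SCH2 → C:1 H:3 S:1 O:3
  CH(CH2CH2CH3) → C:4 H:8
  CH(F) → C:1 H:1 F:1
  CH(OH) → C:1 H:2 O:1
  CH2 → C:1 H:2
  CH2OH → C:1 H:3 O:1
Element totals:
  C: 9
  H: 19
  F: 1
  O: 5
  S: 1
Molecular formula: C9H19FO5S.
DoU = (2C + 2 + N − H − X) / 2 = (2·9 + 2 + 0 − 19 − 1) / 2 = 0.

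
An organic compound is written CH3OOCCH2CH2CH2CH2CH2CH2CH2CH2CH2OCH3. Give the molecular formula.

C12H24O3

Atom tally by fragment:
  CH3OOCCH2 → C:3 H:5 O:2
  CH2 → C:1 H:2
  CH2 → C:1 H:2
  CH2 → C:1 H:2
  CH2 → C:1 H:2
  CH2 → C:1 H:2
  CH2 → C:1 H:2
  CH2 → C:1 H:2
  CH2OCH3 → C:2 H:5 O:1
Element totals:
  C: 12
  H: 24
  O: 3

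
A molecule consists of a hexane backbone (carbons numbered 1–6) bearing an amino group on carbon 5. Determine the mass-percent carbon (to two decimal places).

71.22%

Atom tally by fragment:
  CH3 → C:1 H:3
  CH2 → C:1 H:2
  CH2 → C:1 H:2
  CH2 → C:1 H:2
  CH(NH2) → C:1 H:3 N:1
  CH3 → C:1 H:3
Element totals:
  C: 6
  H: 15
  N: 1
Molecular formula: C6H15N.
Molar mass = 101.193 g/mol.
Mass from C: 6 × 12.011 = 72.066 g/mol.
%C = 72.066 / 101.193 × 100 = 71.22%.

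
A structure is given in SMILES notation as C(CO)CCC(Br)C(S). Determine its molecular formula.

C6H13BrOS

Atom tally by fragment:
  HOCH2CH2 → C:2 H:5 O:1
  CH2 → C:1 H:2
  CH2 → C:1 H:2
  CH(Br) → C:1 H:1 Br:1
  CH2SH → C:1 H:3 S:1
Element totals:
  C: 6
  H: 13
  Br: 1
  O: 1
  S: 1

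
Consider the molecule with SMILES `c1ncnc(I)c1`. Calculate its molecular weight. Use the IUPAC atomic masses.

205.99 g/mol

Atom tally by fragment:
  pyrimidine ring core → C:4 H:4 N:2
  (− 1 ring H displaced by substituents)
  + I → I:1
Element totals:
  C: 4
  H: 3
  I: 1
  N: 2
Molecular formula: C4H3IN2.
  M = 4(12.011) + 3(1.008) + 126.904 + 2(14.007)
    = 48.044 + 3.024 + 126.904 + 28.014 = 205.986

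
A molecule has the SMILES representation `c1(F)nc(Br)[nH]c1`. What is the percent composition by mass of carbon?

Atom tally by fragment:
  imidazole ring core → C:3 H:4 N:2
  (− 2 ring H displaced by substituents)
  + F → F:1
  + Br → Br:1
Element totals:
  C: 3
  H: 2
  Br: 1
  F: 1
  N: 2
Molecular formula: C3H2BrFN2.
Molar mass = 164.965 g/mol.
Mass from C: 3 × 12.011 = 36.033 g/mol.
%C = 36.033 / 164.965 × 100 = 21.84%.

21.84%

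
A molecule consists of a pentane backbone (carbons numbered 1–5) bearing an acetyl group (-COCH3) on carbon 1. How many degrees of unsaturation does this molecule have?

Atom tally by fragment:
  CH3COCH2 → C:3 H:5 O:1
  CH2 → C:1 H:2
  CH2 → C:1 H:2
  CH2 → C:1 H:2
  CH3 → C:1 H:3
Element totals:
  C: 7
  H: 14
  O: 1
Molecular formula: C7H14O.
DoU = (2C + 2 + N − H − X) / 2 = (2·7 + 2 + 0 − 14 − 0) / 2 = 1.

1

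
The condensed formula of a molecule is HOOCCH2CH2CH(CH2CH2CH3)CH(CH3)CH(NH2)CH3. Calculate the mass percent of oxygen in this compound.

Element totals:
  C: 11
  H: 23
  N: 1
  O: 2
Molecular formula: C11H23NO2.
Molar mass = 201.310 g/mol.
Mass from O: 2 × 15.999 = 31.998 g/mol.
%O = 31.998 / 201.310 × 100 = 15.89%.

15.89%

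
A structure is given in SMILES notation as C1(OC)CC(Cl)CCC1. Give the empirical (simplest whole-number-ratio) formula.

C7H13ClO

Atom tally by fragment:
  cyclohexane ring core → C:6 H:12
  (− 2 ring H displaced by substituents)
  + OCH3 → C:1 H:3 O:1
  + Cl → Cl:1
Element totals:
  C: 7
  H: 13
  Cl: 1
  O: 1
Molecular formula: C7H13ClO.
gcd of subscripts (7, 1, 13, 1) = 1, so the empirical formula equals the molecular formula.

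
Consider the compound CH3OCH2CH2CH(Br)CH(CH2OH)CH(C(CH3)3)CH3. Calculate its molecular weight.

281.23 g/mol

Element totals:
  C: 12
  H: 25
  Br: 1
  O: 2
Molecular formula: C12H25BrO2.
  M = 12(12.011) + 25(1.008) + 79.904 + 2(15.999)
    = 144.132 + 25.200 + 79.904 + 31.998 = 281.234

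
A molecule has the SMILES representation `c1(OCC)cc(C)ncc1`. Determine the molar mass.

137.18 g/mol

Atom tally by fragment:
  pyridine ring core → C:5 H:5 N:1
  (− 2 ring H displaced by substituents)
  + OC2H5 → C:2 H:5 O:1
  + CH3 → C:1 H:3
Element totals:
  C: 8
  H: 11
  N: 1
  O: 1
Molecular formula: C8H11NO.
  M = 8(12.011) + 11(1.008) + 14.007 + 15.999
    = 96.088 + 11.088 + 14.007 + 15.999 = 137.182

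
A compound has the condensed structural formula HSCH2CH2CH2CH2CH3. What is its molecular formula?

Element totals:
  C: 5
  H: 12
  S: 1

C5H12S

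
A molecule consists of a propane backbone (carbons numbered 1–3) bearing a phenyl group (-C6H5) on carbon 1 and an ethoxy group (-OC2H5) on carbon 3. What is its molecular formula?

Atom tally by fragment:
  C6H5CH2 → C:7 H:7
  CH2 → C:1 H:2
  CH2OC2H5 → C:3 H:7 O:1
Element totals:
  C: 11
  H: 16
  O: 1

C11H16O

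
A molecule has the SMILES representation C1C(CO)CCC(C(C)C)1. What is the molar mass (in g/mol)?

Atom tally by fragment:
  cyclopentane ring core → C:5 H:10
  (− 2 ring H displaced by substituents)
  + CH2OH → C:1 H:3 O:1
  + CH(CH3)2 → C:3 H:7
Element totals:
  C: 9
  H: 18
  O: 1
Molecular formula: C9H18O.
  M = 9(12.011) + 18(1.008) + 15.999
    = 108.099 + 18.144 + 15.999 = 142.242

142.24 g/mol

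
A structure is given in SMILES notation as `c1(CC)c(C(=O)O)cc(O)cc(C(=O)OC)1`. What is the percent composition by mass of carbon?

58.93%

Atom tally by fragment:
  benzene ring core → C:6 H:6
  (− 4 ring H displaced by substituents)
  + C2H5 → C:2 H:5
  + COOH → C:1 H:1 O:2
  + OH → O:1 H:1
  + COOCH3 → C:2 H:3 O:2
Element totals:
  C: 11
  H: 12
  O: 5
Molecular formula: C11H12O5.
Molar mass = 224.212 g/mol.
Mass from C: 11 × 12.011 = 132.121 g/mol.
%C = 132.121 / 224.212 × 100 = 58.93%.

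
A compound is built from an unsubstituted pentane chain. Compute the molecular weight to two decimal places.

72.15 g/mol

Atom tally by fragment:
  CH3 → C:1 H:3
  CH2 → C:1 H:2
  CH2 → C:1 H:2
  CH2 → C:1 H:2
  CH3 → C:1 H:3
Element totals:
  C: 5
  H: 12
Molecular formula: C5H12.
  M = 5(12.011) + 12(1.008)
    = 60.055 + 12.096 = 72.151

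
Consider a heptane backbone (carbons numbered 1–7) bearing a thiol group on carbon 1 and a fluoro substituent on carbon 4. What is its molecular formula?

Atom tally by fragment:
  HSCH2 → C:1 H:3 S:1
  CH2 → C:1 H:2
  CH2 → C:1 H:2
  CH(F) → C:1 H:1 F:1
  CH2 → C:1 H:2
  CH2 → C:1 H:2
  CH3 → C:1 H:3
Element totals:
  C: 7
  H: 15
  F: 1
  S: 1

C7H15FS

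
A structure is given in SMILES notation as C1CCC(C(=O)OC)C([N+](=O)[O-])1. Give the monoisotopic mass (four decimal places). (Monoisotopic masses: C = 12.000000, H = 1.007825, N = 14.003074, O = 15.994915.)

173.0688

Atom tally by fragment:
  cyclopentane ring core → C:5 H:10
  (− 2 ring H displaced by substituents)
  + COOCH3 → C:2 H:3 O:2
  + NO2 → N:1 O:2
Element totals:
  C: 7
  H: 11
  N: 1
  O: 4
Molecular formula: C7H11NO4.
  M = 7(12.0) + 11(1.007825) + 14.003074 + 4(15.994915)
    = 84.000000 + 11.086075 + 14.003074 + 63.979660 = 173.068809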